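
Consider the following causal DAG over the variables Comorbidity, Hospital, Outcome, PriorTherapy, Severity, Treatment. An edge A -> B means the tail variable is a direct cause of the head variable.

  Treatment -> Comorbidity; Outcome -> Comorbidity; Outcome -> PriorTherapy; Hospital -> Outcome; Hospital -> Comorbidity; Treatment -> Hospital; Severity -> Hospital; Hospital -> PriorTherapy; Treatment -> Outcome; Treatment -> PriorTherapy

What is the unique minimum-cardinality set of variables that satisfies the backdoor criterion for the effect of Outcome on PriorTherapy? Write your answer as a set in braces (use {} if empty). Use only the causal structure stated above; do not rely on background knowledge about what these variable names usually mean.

Variables eligible for adjustment (non-descendants of Outcome, excluding Outcome and PriorTherapy): {Hospital, Severity, Treatment}.
Backdoor paths from Outcome to PriorTherapy:
  P1: Outcome <- Treatment -> Hospital -> PriorTherapy
  P2: Outcome <- Treatment -> Comorbidity <- Hospital -> PriorTherapy
  P3: Outcome <- Treatment -> PriorTherapy
  P4: Outcome <- Hospital <- Treatment -> PriorTherapy
  P5: Outcome <- Hospital -> Comorbidity <- Treatment -> PriorTherapy
  P6: Outcome <- Hospital -> PriorTherapy
The empty set is not sufficient: P1 (Outcome <- Treatment -> Hospital -> PriorTherapy) has no collider blocking it and no conditioned non-collider, so it is open.
Try {Hospital, Treatment}:
  P1: blocked at fork node Treatment ∈ conditioning set.
  P2: blocked at fork node Treatment ∈ conditioning set.
  P3: blocked at fork node Treatment ∈ conditioning set.
  P4: blocked at chain node Hospital ∈ conditioning set.
  P5: blocked at fork node Hospital ∈ conditioning set.
  P6: blocked at fork node Hospital ∈ conditioning set.
{Hospital, Treatment} contains no descendant of Outcome and blocks every backdoor path.
Every element of {Hospital, Treatment} is needed (dropping Hospital leaves P6 open; dropping Treatment leaves P3 open), so no proper subset is valid.
Among all size-2 subsets of the eligible variables, only {Hospital, Treatment} blocks every backdoor path, so it is the unique smallest valid adjustment set.

{Hospital, Treatment}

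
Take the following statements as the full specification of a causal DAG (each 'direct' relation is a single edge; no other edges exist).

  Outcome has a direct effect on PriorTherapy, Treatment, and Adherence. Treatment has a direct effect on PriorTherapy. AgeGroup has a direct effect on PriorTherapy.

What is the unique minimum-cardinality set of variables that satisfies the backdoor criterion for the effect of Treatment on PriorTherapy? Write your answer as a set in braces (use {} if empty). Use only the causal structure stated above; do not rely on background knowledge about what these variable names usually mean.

{Outcome}

Variables eligible for adjustment (non-descendants of Treatment, excluding Treatment and PriorTherapy): {Adherence, AgeGroup, Outcome}.
Backdoor paths from Treatment to PriorTherapy:
  P1: Treatment <- Outcome -> PriorTherapy
The empty set is not sufficient: P1 (Treatment <- Outcome -> PriorTherapy) has no collider blocking it and no conditioned non-collider, so it is open.
Try {Outcome}:
  P1: blocked at fork node Outcome ∈ conditioning set.
{Outcome} contains no descendant of Treatment and blocks every backdoor path.
No other singleton works — e.g. {AgeGroup} leaves P1 open — so {Outcome} is the unique smallest valid adjustment set.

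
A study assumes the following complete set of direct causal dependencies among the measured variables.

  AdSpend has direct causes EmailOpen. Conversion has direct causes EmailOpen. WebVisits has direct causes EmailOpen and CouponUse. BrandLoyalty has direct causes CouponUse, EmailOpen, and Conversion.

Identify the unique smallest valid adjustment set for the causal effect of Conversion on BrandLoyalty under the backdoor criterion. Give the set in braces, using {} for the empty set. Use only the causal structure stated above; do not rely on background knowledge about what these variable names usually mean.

{EmailOpen}

Variables eligible for adjustment (non-descendants of Conversion, excluding Conversion and BrandLoyalty): {AdSpend, CouponUse, EmailOpen, WebVisits}.
Backdoor paths from Conversion to BrandLoyalty:
  P1: Conversion <- EmailOpen -> WebVisits <- CouponUse -> BrandLoyalty
  P2: Conversion <- EmailOpen -> BrandLoyalty
The empty set is not sufficient: P2 (Conversion <- EmailOpen -> BrandLoyalty) has no collider blocking it and no conditioned non-collider, so it is open.
Try {EmailOpen}:
  P1: blocked at fork node EmailOpen ∈ conditioning set.
  P2: blocked at fork node EmailOpen ∈ conditioning set.
{EmailOpen} contains no descendant of Conversion and blocks every backdoor path.
No other singleton works — e.g. {CouponUse} leaves P2 open — so {EmailOpen} is the unique smallest valid adjustment set.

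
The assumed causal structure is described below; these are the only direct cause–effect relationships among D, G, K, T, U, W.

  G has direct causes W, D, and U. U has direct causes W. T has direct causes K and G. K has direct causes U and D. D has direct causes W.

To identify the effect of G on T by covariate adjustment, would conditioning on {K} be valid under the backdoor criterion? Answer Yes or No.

Backdoor paths from G to T (paths whose first edge points into G):
  P1: G <- W -> D -> K -> T
  P2: G <- W -> U -> K -> T
  P3: G <- D <- W -> U -> K -> T
  P4: G <- D -> K -> T
  P5: G <- U <- W -> D -> K -> T
  P6: G <- U -> K -> T
Condition 1 (no descendant of G in the set): holds — descendants of G are {T}; none are in {K}.
Condition 2 (every backdoor path blocked by {K}):
  P1: blocked at chain node K ∈ conditioning set.
  P2: blocked at chain node K ∈ conditioning set.
  P3: blocked at chain node K ∈ conditioning set.
  P4: blocked at chain node K ∈ conditioning set.
  P5: blocked at chain node K ∈ conditioning set.
  P6: blocked at chain node K ∈ conditioning set.
{K} satisfies the backdoor criterion.

Yes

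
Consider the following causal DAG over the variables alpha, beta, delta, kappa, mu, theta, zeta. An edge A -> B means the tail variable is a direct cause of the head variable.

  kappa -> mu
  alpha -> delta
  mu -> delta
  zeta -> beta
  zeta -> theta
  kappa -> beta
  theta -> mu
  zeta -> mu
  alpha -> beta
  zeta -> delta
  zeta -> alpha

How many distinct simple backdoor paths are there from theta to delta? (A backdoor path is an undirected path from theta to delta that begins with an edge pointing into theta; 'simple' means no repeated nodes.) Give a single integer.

A backdoor path from theta to delta is any simple undirected path whose first edge points into theta (i.e. leaves theta via a parent).
Parents of theta: {zeta}.
Enumerating:
  P1: theta <- zeta -> alpha -> delta
  P2: theta <- zeta -> alpha -> beta <- kappa -> mu -> delta
  P3: theta <- zeta -> mu <- kappa -> beta <- alpha -> delta
  P4: theta <- zeta -> mu -> delta
  P5: theta <- zeta -> delta
  P6: theta <- zeta -> beta <- kappa -> mu -> delta
  P7: theta <- zeta -> beta <- alpha -> delta
That exhausts the simple backdoor paths. Count: 7.

7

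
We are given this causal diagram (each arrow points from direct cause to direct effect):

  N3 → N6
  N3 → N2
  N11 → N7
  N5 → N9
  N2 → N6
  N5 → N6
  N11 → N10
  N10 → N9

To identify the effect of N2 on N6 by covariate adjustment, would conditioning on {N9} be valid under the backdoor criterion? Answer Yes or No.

Backdoor paths from N2 to N6 (paths whose first edge points into N2):
  P1: N2 <- N3 -> N6
Condition 1 (no descendant of N2 in the set): holds — descendants of N2 are {N6}; none are in {N9}.
Condition 2 (every backdoor path blocked by {N9}):
  P1: open — no interior node is in the conditioning set.
{N9} does not satisfy the backdoor criterion.

No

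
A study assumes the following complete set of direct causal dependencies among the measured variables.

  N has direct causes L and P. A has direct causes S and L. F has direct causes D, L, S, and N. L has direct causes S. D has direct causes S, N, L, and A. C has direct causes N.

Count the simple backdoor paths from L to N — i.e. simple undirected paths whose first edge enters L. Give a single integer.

6

A backdoor path from L to N is any simple undirected path whose first edge points into L (i.e. leaves L via a parent).
Parents of L: {S}.
Enumerating:
  P1: L <- S -> A -> D <- N
  P2: L <- S -> A -> D -> F <- N
  P3: L <- S -> D <- N
  P4: L <- S -> D -> F <- N
  P5: L <- S -> F <- N
  P6: L <- S -> F <- D <- N
That exhausts the simple backdoor paths. Count: 6.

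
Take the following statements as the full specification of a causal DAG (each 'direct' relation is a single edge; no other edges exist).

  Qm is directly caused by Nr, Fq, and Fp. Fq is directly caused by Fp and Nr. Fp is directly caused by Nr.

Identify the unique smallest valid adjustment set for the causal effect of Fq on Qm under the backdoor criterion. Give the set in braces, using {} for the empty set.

{Fp, Nr}

Variables eligible for adjustment (non-descendants of Fq, excluding Fq and Qm): {Fp, Nr}.
Backdoor paths from Fq to Qm:
  P1: Fq <- Nr -> Fp -> Qm
  P2: Fq <- Nr -> Qm
  P3: Fq <- Fp <- Nr -> Qm
  P4: Fq <- Fp -> Qm
The empty set is not sufficient: P1 (Fq <- Nr -> Fp -> Qm) has no collider blocking it and no conditioned non-collider, so it is open.
Try {Fp, Nr}:
  P1: blocked at fork node Nr ∈ conditioning set.
  P2: blocked at fork node Nr ∈ conditioning set.
  P3: blocked at chain node Fp ∈ conditioning set.
  P4: blocked at fork node Fp ∈ conditioning set.
{Fp, Nr} contains no descendant of Fq and blocks every backdoor path.
Every element of {Fp, Nr} is needed (dropping Fp leaves P4 open; dropping Nr leaves P2 open), so no proper subset is valid.
Among all size-2 subsets of the eligible variables, only {Fp, Nr} blocks every backdoor path, so it is the unique smallest valid adjustment set.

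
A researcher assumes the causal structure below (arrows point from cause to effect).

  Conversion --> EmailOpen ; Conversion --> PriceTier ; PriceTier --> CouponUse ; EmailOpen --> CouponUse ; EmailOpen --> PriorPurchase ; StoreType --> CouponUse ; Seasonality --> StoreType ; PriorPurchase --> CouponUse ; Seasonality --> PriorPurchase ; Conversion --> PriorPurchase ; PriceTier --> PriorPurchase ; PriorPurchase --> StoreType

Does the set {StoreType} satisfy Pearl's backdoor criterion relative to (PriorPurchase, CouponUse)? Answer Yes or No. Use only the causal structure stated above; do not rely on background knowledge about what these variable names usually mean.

No

Backdoor paths from PriorPurchase to CouponUse (paths whose first edge points into PriorPurchase):
  P1: PriorPurchase <- Conversion -> PriceTier -> CouponUse
  P2: PriorPurchase <- Conversion -> EmailOpen -> CouponUse
  P3: PriorPurchase <- PriceTier <- Conversion -> EmailOpen -> CouponUse
  P4: PriorPurchase <- PriceTier -> CouponUse
  P5: PriorPurchase <- EmailOpen <- Conversion -> PriceTier -> CouponUse
  P6: PriorPurchase <- EmailOpen -> CouponUse
  P7: PriorPurchase <- Seasonality -> StoreType -> CouponUse
Condition 1 (no descendant of PriorPurchase in the set): FAILS — StoreType is a descendant of PriorPurchase.
Condition 2 (every backdoor path blocked by {StoreType}):
  P1: open — no interior node is in the conditioning set.
  P2: open — no interior node is in the conditioning set.
  P3: open — no interior node is in the conditioning set.
  P4: open — no interior node is in the conditioning set.
  P5: open — no interior node is in the conditioning set.
  P6: open — no interior node is in the conditioning set.
  P7: blocked at chain node StoreType ∈ conditioning set.
{StoreType} does not satisfy the backdoor criterion.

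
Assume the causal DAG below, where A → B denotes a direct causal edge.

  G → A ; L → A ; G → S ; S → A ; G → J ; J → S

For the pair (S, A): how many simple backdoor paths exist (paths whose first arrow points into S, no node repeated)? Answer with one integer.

2

A backdoor path from S to A is any simple undirected path whose first edge points into S (i.e. leaves S via a parent).
Parents of S: {G, J}.
Enumerating:
  P1: S <- G -> A
  P2: S <- J <- G -> A
That exhausts the simple backdoor paths. Count: 2.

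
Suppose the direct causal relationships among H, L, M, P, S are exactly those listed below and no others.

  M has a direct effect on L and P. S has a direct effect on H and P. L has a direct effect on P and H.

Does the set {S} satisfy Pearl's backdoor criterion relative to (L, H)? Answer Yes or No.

Yes

Backdoor paths from L to H (paths whose first edge points into L):
  P1: L <- M -> P <- S -> H
Condition 1 (no descendant of L in the set): holds — descendants of L are {H, P}; none are in {S}.
Condition 2 (every backdoor path blocked by {S}):
  P1: blocked at collider P (neither it nor any descendant is in the conditioning set).
{S} satisfies the backdoor criterion.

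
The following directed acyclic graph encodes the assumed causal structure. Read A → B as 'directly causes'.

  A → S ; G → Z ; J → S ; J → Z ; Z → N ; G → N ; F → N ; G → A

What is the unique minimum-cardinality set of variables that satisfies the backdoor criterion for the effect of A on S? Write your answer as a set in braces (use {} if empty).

{}

Variables eligible for adjustment (non-descendants of A, excluding A and S): {F, G, J, N, Z}.
Backdoor paths from A to S:
  P1: A <- G -> Z <- J -> S
  P2: A <- G -> N <- Z <- J -> S
Each backdoor path contains an unconditioned collider, so every path is already blocked with the empty conditioning set:
  P1: blocked at collider Z (neither it nor any descendant is in the conditioning set).
  P2: blocked at collider N (neither it nor any descendant is in the conditioning set).
The empty set is therefore the unique smallest valid set.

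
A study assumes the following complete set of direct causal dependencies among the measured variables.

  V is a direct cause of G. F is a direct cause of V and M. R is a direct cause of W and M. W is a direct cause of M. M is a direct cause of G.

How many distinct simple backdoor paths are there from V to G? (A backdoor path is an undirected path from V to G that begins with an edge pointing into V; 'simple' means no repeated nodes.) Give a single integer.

A backdoor path from V to G is any simple undirected path whose first edge points into V (i.e. leaves V via a parent).
Parents of V: {F}.
Enumerating:
  P1: V <- F -> M -> G
That exhausts the simple backdoor paths. Count: 1.

1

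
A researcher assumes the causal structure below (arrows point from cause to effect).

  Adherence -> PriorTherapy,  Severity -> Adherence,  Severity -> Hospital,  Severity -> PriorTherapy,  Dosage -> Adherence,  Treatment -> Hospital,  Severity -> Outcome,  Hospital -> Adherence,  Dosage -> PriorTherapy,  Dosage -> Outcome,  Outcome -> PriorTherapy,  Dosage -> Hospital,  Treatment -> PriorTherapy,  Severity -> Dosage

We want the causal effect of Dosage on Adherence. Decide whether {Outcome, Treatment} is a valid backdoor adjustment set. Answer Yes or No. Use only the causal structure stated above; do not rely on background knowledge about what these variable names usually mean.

Backdoor paths from Dosage to Adherence (paths whose first edge points into Dosage):
  P1: Dosage <- Severity -> Hospital <- Treatment -> PriorTherapy <- Adherence
  P2: Dosage <- Severity -> Hospital -> Adherence
  P3: Dosage <- Severity -> Adherence
  P4: Dosage <- Severity -> Outcome -> PriorTherapy <- Treatment -> Hospital -> Adherence
  P5: Dosage <- Severity -> Outcome -> PriorTherapy <- Adherence
  P6: Dosage <- Severity -> PriorTherapy <- Treatment -> Hospital -> Adherence
  P7: Dosage <- Severity -> PriorTherapy <- Adherence
Condition 1 (no descendant of Dosage in the set): FAILS — Outcome is a descendant of Dosage.
Condition 2 (every backdoor path blocked by {Outcome, Treatment}):
  P1: blocked at collider Hospital (neither it nor any descendant is in the conditioning set).
  P2: open — no interior node is in the conditioning set.
  P3: open — no interior node is in the conditioning set.
  P4: blocked at chain node Outcome ∈ conditioning set.
  P5: blocked at chain node Outcome ∈ conditioning set.
  P6: blocked at collider PriorTherapy (neither it nor any descendant is in the conditioning set).
  P7: blocked at collider PriorTherapy (neither it nor any descendant is in the conditioning set).
{Outcome, Treatment} does not satisfy the backdoor criterion.

No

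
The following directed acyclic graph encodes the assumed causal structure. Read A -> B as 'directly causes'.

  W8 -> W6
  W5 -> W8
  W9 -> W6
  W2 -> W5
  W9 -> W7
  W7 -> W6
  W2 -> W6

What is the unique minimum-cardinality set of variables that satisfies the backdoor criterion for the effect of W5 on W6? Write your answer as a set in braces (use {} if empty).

{W2}

Variables eligible for adjustment (non-descendants of W5, excluding W5 and W6): {W2, W7, W9}.
Backdoor paths from W5 to W6:
  P1: W5 <- W2 -> W6
The empty set is not sufficient: P1 (W5 <- W2 -> W6) has no collider blocking it and no conditioned non-collider, so it is open.
Try {W2}:
  P1: blocked at fork node W2 ∈ conditioning set.
{W2} contains no descendant of W5 and blocks every backdoor path.
No other singleton works — e.g. {W9} leaves P1 open — so {W2} is the unique smallest valid adjustment set.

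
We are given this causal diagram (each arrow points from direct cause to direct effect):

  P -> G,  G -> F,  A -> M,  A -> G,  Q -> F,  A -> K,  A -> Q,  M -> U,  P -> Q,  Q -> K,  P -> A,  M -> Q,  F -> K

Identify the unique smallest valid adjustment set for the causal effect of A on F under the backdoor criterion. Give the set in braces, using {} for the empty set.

{P}

Variables eligible for adjustment (non-descendants of A, excluding A and F): {P}.
Backdoor paths from A to F:
  P1: A <- P -> G -> F
  P2: A <- P -> Q -> F
  P3: A <- P -> Q -> K <- F
The empty set is not sufficient: P1 (A <- P -> G -> F) has no collider blocking it and no conditioned non-collider, so it is open.
Try {P}:
  P1: blocked at fork node P ∈ conditioning set.
  P2: blocked at fork node P ∈ conditioning set.
  P3: blocked at fork node P ∈ conditioning set.
{P} contains no descendant of A and blocks every backdoor path.
{P} is the unique smallest valid adjustment set.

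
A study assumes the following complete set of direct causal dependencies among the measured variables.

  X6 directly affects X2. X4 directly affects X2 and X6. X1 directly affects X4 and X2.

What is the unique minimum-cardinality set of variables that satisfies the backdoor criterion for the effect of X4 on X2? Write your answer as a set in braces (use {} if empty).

{X1}

Variables eligible for adjustment (non-descendants of X4, excluding X4 and X2): {X1}.
Backdoor paths from X4 to X2:
  P1: X4 <- X1 -> X2
The empty set is not sufficient: P1 (X4 <- X1 -> X2) has no collider blocking it and no conditioned non-collider, so it is open.
Try {X1}:
  P1: blocked at fork node X1 ∈ conditioning set.
{X1} contains no descendant of X4 and blocks every backdoor path.
{X1} is the unique smallest valid adjustment set.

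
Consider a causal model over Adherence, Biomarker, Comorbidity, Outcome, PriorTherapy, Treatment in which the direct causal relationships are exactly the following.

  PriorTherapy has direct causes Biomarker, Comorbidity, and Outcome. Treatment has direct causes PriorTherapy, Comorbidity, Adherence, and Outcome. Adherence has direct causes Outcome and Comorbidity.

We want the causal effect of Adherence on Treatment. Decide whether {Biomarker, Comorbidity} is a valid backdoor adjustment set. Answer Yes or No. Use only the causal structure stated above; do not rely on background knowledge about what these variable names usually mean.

Backdoor paths from Adherence to Treatment (paths whose first edge points into Adherence):
  P1: Adherence <- Comorbidity -> PriorTherapy <- Outcome -> Treatment
  P2: Adherence <- Comorbidity -> PriorTherapy -> Treatment
  P3: Adherence <- Comorbidity -> Treatment
  P4: Adherence <- Outcome -> PriorTherapy <- Comorbidity -> Treatment
  P5: Adherence <- Outcome -> PriorTherapy -> Treatment
  P6: Adherence <- Outcome -> Treatment
Condition 1 (no descendant of Adherence in the set): holds — descendants of Adherence are {Treatment}; none are in {Biomarker, Comorbidity}.
Condition 2 (every backdoor path blocked by {Biomarker, Comorbidity}):
  P1: blocked at fork node Comorbidity ∈ conditioning set.
  P2: blocked at fork node Comorbidity ∈ conditioning set.
  P3: blocked at fork node Comorbidity ∈ conditioning set.
  P4: blocked at collider PriorTherapy (neither it nor any descendant is in the conditioning set).
  P5: open — no interior node is in the conditioning set.
  P6: open — no interior node is in the conditioning set.
{Biomarker, Comorbidity} does not satisfy the backdoor criterion.

No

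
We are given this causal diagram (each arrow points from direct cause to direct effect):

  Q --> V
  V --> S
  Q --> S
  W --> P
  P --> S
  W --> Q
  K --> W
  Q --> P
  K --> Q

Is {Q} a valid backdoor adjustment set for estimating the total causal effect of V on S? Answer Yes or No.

Yes

Backdoor paths from V to S (paths whose first edge points into V):
  P1: V <- Q <- K -> W -> P -> S
  P2: V <- Q <- W -> P -> S
  P3: V <- Q -> P -> S
  P4: V <- Q -> S
Condition 1 (no descendant of V in the set): holds — descendants of V are {S}; none are in {Q}.
Condition 2 (every backdoor path blocked by {Q}):
  P1: blocked at chain node Q ∈ conditioning set.
  P2: blocked at chain node Q ∈ conditioning set.
  P3: blocked at fork node Q ∈ conditioning set.
  P4: blocked at fork node Q ∈ conditioning set.
{Q} satisfies the backdoor criterion.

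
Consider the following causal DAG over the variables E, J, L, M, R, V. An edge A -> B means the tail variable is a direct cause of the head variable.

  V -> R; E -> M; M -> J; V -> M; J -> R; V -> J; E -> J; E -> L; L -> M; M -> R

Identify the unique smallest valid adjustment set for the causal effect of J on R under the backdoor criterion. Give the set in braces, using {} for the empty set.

Variables eligible for adjustment (non-descendants of J, excluding J and R): {E, L, M, V}.
Backdoor paths from J to R:
  P1: J <- E -> L -> M <- V -> R
  P2: J <- E -> L -> M -> R
  P3: J <- E -> M <- V -> R
  P4: J <- E -> M -> R
  P5: J <- V -> M -> R
  P6: J <- V -> R
  P7: J <- M <- V -> R
  P8: J <- M -> R
The empty set is not sufficient: P2 (J <- E -> L -> M -> R) has no collider blocking it and no conditioned non-collider, so it is open.
Try {M, V}:
  P1: blocked at fork node V ∈ conditioning set.
  P2: blocked at chain node M ∈ conditioning set.
  P3: blocked at fork node V ∈ conditioning set.
  P4: blocked at chain node M ∈ conditioning set.
  P5: blocked at fork node V ∈ conditioning set.
  P6: blocked at fork node V ∈ conditioning set.
  P7: blocked at chain node M ∈ conditioning set.
  P8: blocked at fork node M ∈ conditioning set.
{M, V} contains no descendant of J and blocks every backdoor path.
Every element of {M, V} is needed (dropping M leaves P2 open; dropping V leaves P1 open), so no proper subset is valid.
Among all size-2 subsets of the eligible variables, only {M, V} blocks every backdoor path, so it is the unique smallest valid adjustment set.

{M, V}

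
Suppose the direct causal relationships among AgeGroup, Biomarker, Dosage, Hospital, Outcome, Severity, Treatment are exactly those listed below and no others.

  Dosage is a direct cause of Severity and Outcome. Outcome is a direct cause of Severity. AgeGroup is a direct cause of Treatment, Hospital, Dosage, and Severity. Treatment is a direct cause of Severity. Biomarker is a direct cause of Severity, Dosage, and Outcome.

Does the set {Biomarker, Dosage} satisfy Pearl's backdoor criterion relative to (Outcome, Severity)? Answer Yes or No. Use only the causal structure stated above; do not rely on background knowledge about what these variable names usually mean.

Backdoor paths from Outcome to Severity (paths whose first edge points into Outcome):
  P1: Outcome <- Biomarker -> Dosage <- AgeGroup -> Treatment -> Severity
  P2: Outcome <- Biomarker -> Dosage <- AgeGroup -> Severity
  P3: Outcome <- Biomarker -> Dosage -> Severity
  P4: Outcome <- Biomarker -> Severity
  P5: Outcome <- Dosage <- AgeGroup -> Treatment -> Severity
  P6: Outcome <- Dosage <- AgeGroup -> Severity
  P7: Outcome <- Dosage <- Biomarker -> Severity
  P8: Outcome <- Dosage -> Severity
Condition 1 (no descendant of Outcome in the set): holds — descendants of Outcome are {Severity}; none are in {Biomarker, Dosage}.
Condition 2 (every backdoor path blocked by {Biomarker, Dosage}):
  P1: blocked at fork node Biomarker ∈ conditioning set.
  P2: blocked at fork node Biomarker ∈ conditioning set.
  P3: blocked at fork node Biomarker ∈ conditioning set.
  P4: blocked at fork node Biomarker ∈ conditioning set.
  P5: blocked at chain node Dosage ∈ conditioning set.
  P6: blocked at chain node Dosage ∈ conditioning set.
  P7: blocked at chain node Dosage ∈ conditioning set.
  P8: blocked at fork node Dosage ∈ conditioning set.
{Biomarker, Dosage} satisfies the backdoor criterion.

Yes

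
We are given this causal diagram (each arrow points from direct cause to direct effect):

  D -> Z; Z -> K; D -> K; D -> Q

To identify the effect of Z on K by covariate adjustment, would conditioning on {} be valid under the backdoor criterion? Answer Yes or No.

No

Backdoor paths from Z to K (paths whose first edge points into Z):
  P1: Z <- D -> K
Condition 1 (no descendant of Z in the set): holds — descendants of Z are {K}; none are in {}.
Condition 2 (every backdoor path blocked by {}):
  P1: open — no interior node is in the conditioning set.
{} does not satisfy the backdoor criterion.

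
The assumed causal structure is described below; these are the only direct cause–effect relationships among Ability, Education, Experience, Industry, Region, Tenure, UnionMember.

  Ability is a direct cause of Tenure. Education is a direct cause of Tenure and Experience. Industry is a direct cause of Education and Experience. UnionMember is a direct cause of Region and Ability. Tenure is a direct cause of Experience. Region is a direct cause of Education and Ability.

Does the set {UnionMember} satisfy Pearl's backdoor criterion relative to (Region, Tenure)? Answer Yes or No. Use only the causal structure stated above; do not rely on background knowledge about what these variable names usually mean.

Backdoor paths from Region to Tenure (paths whose first edge points into Region):
  P1: Region <- UnionMember -> Ability -> Tenure
Condition 1 (no descendant of Region in the set): holds — descendants of Region are {Ability, Education, Experience, Tenure}; none are in {UnionMember}.
Condition 2 (every backdoor path blocked by {UnionMember}):
  P1: blocked at fork node UnionMember ∈ conditioning set.
{UnionMember} satisfies the backdoor criterion.

Yes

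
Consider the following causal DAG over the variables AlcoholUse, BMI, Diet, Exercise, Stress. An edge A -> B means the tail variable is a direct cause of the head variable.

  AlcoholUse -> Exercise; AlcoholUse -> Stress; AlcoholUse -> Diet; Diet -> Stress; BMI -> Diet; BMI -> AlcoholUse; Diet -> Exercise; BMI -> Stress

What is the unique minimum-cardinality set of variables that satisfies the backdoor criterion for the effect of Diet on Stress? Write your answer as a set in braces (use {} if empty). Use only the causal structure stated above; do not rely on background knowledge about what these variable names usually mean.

{AlcoholUse, BMI}

Variables eligible for adjustment (non-descendants of Diet, excluding Diet and Stress): {AlcoholUse, BMI}.
Backdoor paths from Diet to Stress:
  P1: Diet <- BMI -> AlcoholUse -> Stress
  P2: Diet <- BMI -> Stress
  P3: Diet <- AlcoholUse <- BMI -> Stress
  P4: Diet <- AlcoholUse -> Stress
The empty set is not sufficient: P1 (Diet <- BMI -> AlcoholUse -> Stress) has no collider blocking it and no conditioned non-collider, so it is open.
Try {AlcoholUse, BMI}:
  P1: blocked at fork node BMI ∈ conditioning set.
  P2: blocked at fork node BMI ∈ conditioning set.
  P3: blocked at chain node AlcoholUse ∈ conditioning set.
  P4: blocked at fork node AlcoholUse ∈ conditioning set.
{AlcoholUse, BMI} contains no descendant of Diet and blocks every backdoor path.
Every element of {AlcoholUse, BMI} is needed (dropping AlcoholUse leaves P4 open; dropping BMI leaves P2 open), so no proper subset is valid.
Among all size-2 subsets of the eligible variables, only {AlcoholUse, BMI} blocks every backdoor path, so it is the unique smallest valid adjustment set.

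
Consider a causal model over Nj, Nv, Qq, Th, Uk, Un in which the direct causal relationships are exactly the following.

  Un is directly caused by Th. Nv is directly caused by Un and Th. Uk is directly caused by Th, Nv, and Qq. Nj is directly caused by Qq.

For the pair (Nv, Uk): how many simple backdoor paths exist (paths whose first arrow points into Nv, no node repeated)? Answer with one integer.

A backdoor path from Nv to Uk is any simple undirected path whose first edge points into Nv (i.e. leaves Nv via a parent).
Parents of Nv: {Th, Un}.
Enumerating:
  P1: Nv <- Th -> Uk
  P2: Nv <- Un <- Th -> Uk
That exhausts the simple backdoor paths. Count: 2.

2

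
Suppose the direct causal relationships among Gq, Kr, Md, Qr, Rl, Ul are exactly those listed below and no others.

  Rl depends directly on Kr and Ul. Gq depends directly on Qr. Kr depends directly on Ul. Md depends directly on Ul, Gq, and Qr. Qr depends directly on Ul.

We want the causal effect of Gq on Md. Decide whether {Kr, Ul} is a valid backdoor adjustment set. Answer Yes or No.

Backdoor paths from Gq to Md (paths whose first edge points into Gq):
  P1: Gq <- Qr <- Ul -> Md
  P2: Gq <- Qr -> Md
Condition 1 (no descendant of Gq in the set): holds — descendants of Gq are {Md}; none are in {Kr, Ul}.
Condition 2 (every backdoor path blocked by {Kr, Ul}):
  P1: blocked at fork node Ul ∈ conditioning set.
  P2: open — no interior node is in the conditioning set.
{Kr, Ul} does not satisfy the backdoor criterion.

No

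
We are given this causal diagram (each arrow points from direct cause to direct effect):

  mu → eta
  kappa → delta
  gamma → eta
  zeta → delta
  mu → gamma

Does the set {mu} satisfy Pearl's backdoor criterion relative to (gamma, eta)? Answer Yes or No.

Yes

Backdoor paths from gamma to eta (paths whose first edge points into gamma):
  P1: gamma <- mu -> eta
Condition 1 (no descendant of gamma in the set): holds — descendants of gamma are {eta}; none are in {mu}.
Condition 2 (every backdoor path blocked by {mu}):
  P1: blocked at fork node mu ∈ conditioning set.
{mu} satisfies the backdoor criterion.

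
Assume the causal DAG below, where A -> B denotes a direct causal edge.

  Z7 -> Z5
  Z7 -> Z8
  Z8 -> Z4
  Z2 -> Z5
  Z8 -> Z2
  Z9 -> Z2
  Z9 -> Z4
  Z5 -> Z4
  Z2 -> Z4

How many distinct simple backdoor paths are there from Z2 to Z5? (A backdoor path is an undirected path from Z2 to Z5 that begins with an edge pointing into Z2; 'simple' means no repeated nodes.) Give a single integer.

4

A backdoor path from Z2 to Z5 is any simple undirected path whose first edge points into Z2 (i.e. leaves Z2 via a parent).
Parents of Z2: {Z8, Z9}.
Enumerating:
  P1: Z2 <- Z9 -> Z4 <- Z8 <- Z7 -> Z5
  P2: Z2 <- Z9 -> Z4 <- Z5
  P3: Z2 <- Z8 <- Z7 -> Z5
  P4: Z2 <- Z8 -> Z4 <- Z5
That exhausts the simple backdoor paths. Count: 4.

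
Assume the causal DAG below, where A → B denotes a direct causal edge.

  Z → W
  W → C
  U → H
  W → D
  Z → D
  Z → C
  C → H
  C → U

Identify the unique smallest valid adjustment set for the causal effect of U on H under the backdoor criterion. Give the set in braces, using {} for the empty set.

Variables eligible for adjustment (non-descendants of U, excluding U and H): {C, D, W, Z}.
Backdoor paths from U to H:
  P1: U <- C -> H
The empty set is not sufficient: P1 (U <- C -> H) has no collider blocking it and no conditioned non-collider, so it is open.
Try {C}:
  P1: blocked at fork node C ∈ conditioning set.
{C} contains no descendant of U and blocks every backdoor path.
No other singleton works — e.g. {Z} leaves P1 open — so {C} is the unique smallest valid adjustment set.

{C}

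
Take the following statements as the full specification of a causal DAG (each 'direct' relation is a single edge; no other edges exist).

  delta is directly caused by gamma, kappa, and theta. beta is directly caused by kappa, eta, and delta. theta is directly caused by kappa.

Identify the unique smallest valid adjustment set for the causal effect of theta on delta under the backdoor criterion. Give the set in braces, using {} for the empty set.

Variables eligible for adjustment (non-descendants of theta, excluding theta and delta): {eta, gamma, kappa}.
Backdoor paths from theta to delta:
  P1: theta <- kappa -> delta
  P2: theta <- kappa -> beta <- delta
The empty set is not sufficient: P1 (theta <- kappa -> delta) has no collider blocking it and no conditioned non-collider, so it is open.
Try {kappa}:
  P1: blocked at fork node kappa ∈ conditioning set.
  P2: blocked at fork node kappa ∈ conditioning set.
{kappa} contains no descendant of theta and blocks every backdoor path.
No other singleton works — e.g. {gamma} leaves P1 open — so {kappa} is the unique smallest valid adjustment set.

{kappa}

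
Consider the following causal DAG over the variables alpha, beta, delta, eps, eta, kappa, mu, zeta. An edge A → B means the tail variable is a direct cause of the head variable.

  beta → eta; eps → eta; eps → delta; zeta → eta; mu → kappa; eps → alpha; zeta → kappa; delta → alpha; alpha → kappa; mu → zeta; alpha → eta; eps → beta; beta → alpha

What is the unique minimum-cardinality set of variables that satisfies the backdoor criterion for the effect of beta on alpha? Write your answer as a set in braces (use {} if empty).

Variables eligible for adjustment (non-descendants of beta, excluding beta and alpha): {delta, eps, mu, zeta}.
Backdoor paths from beta to alpha:
  P1: beta <- eps -> delta -> alpha
  P2: beta <- eps -> alpha
  P3: beta <- eps -> eta <- alpha
  P4: beta <- eps -> eta <- zeta <- mu -> kappa <- alpha
  P5: beta <- eps -> eta <- zeta -> kappa <- alpha
The empty set is not sufficient: P1 (beta <- eps -> delta -> alpha) has no collider blocking it and no conditioned non-collider, so it is open.
Try {eps}:
  P1: blocked at fork node eps ∈ conditioning set.
  P2: blocked at fork node eps ∈ conditioning set.
  P3: blocked at fork node eps ∈ conditioning set.
  P4: blocked at fork node eps ∈ conditioning set.
  P5: blocked at fork node eps ∈ conditioning set.
{eps} contains no descendant of beta and blocks every backdoor path.
No other singleton works — e.g. {delta} leaves P2 open — so {eps} is the unique smallest valid adjustment set.

{eps}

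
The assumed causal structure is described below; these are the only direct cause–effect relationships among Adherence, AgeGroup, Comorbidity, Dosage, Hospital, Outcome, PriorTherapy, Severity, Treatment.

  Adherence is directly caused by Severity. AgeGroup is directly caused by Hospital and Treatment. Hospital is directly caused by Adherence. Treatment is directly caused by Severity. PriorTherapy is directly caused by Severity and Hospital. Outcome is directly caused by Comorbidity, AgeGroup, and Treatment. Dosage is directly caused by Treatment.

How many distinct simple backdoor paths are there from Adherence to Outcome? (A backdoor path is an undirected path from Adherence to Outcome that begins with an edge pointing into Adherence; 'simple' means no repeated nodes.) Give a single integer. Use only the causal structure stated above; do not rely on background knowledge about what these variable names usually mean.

A backdoor path from Adherence to Outcome is any simple undirected path whose first edge points into Adherence (i.e. leaves Adherence via a parent).
Parents of Adherence: {Severity}.
Enumerating:
  P1: Adherence <- Severity -> Treatment -> AgeGroup -> Outcome
  P2: Adherence <- Severity -> Treatment -> Outcome
  P3: Adherence <- Severity -> PriorTherapy <- Hospital -> AgeGroup <- Treatment -> Outcome
  P4: Adherence <- Severity -> PriorTherapy <- Hospital -> AgeGroup -> Outcome
That exhausts the simple backdoor paths. Count: 4.

4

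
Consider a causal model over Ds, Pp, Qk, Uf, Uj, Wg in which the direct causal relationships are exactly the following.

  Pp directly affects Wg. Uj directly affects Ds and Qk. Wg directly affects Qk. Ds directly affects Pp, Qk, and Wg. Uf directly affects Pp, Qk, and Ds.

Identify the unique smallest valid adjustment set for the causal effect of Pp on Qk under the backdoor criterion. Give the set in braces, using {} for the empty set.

Variables eligible for adjustment (non-descendants of Pp, excluding Pp and Qk): {Ds, Uf, Uj}.
Backdoor paths from Pp to Qk:
  P1: Pp <- Uf -> Ds <- Uj -> Qk
  P2: Pp <- Uf -> Ds -> Wg -> Qk
  P3: Pp <- Uf -> Ds -> Qk
  P4: Pp <- Uf -> Qk
  P5: Pp <- Ds <- Uj -> Qk
  P6: Pp <- Ds <- Uf -> Qk
  P7: Pp <- Ds -> Wg -> Qk
  P8: Pp <- Ds -> Qk
The empty set is not sufficient: P2 (Pp <- Uf -> Ds -> Wg -> Qk) has no collider blocking it and no conditioned non-collider, so it is open.
Try {Ds, Uf}:
  P1: blocked at fork node Uf ∈ conditioning set.
  P2: blocked at fork node Uf ∈ conditioning set.
  P3: blocked at fork node Uf ∈ conditioning set.
  P4: blocked at fork node Uf ∈ conditioning set.
  P5: blocked at chain node Ds ∈ conditioning set.
  P6: blocked at chain node Ds ∈ conditioning set.
  P7: blocked at fork node Ds ∈ conditioning set.
  P8: blocked at fork node Ds ∈ conditioning set.
{Ds, Uf} contains no descendant of Pp and blocks every backdoor path.
Every element of {Ds, Uf} is needed (dropping Ds leaves P5 open; dropping Uf leaves P1 open), so no proper subset is valid.
Among all size-2 subsets of the eligible variables, only {Ds, Uf} blocks every backdoor path, so it is the unique smallest valid adjustment set.

{Ds, Uf}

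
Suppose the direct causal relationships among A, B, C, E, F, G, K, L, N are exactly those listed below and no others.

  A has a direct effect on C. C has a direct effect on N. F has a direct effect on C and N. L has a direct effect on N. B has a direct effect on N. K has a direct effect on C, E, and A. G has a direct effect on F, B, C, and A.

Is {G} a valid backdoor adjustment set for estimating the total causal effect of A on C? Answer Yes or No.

No

Backdoor paths from A to C (paths whose first edge points into A):
  P1: A <- G -> F -> C
  P2: A <- G -> F -> N <- C
  P3: A <- G -> B -> N <- F -> C
  P4: A <- G -> B -> N <- C
  P5: A <- G -> C
  P6: A <- K -> C
Condition 1 (no descendant of A in the set): holds — descendants of A are {C, N}; none are in {G}.
Condition 2 (every backdoor path blocked by {G}):
  P1: blocked at fork node G ∈ conditioning set.
  P2: blocked at fork node G ∈ conditioning set.
  P3: blocked at fork node G ∈ conditioning set.
  P4: blocked at fork node G ∈ conditioning set.
  P5: blocked at fork node G ∈ conditioning set.
  P6: open — no interior node is in the conditioning set.
{G} does not satisfy the backdoor criterion.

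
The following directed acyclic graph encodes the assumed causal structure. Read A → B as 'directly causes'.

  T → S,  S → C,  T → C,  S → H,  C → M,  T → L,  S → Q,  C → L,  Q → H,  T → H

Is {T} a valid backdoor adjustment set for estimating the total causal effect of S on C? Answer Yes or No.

Backdoor paths from S to C (paths whose first edge points into S):
  P1: S <- T -> C
  P2: S <- T -> L <- C
Condition 1 (no descendant of S in the set): holds — descendants of S are {C, H, L, M, Q}; none are in {T}.
Condition 2 (every backdoor path blocked by {T}):
  P1: blocked at fork node T ∈ conditioning set.
  P2: blocked at fork node T ∈ conditioning set.
{T} satisfies the backdoor criterion.

Yes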